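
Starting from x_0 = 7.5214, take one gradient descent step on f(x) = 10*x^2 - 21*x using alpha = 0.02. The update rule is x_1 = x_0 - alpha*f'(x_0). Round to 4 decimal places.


We compute the gradient at x_0 and apply the update.
f'(x) = 20*x - 21
f'(7.5214) = 20*7.5214 - 21 = 129.428
x_1 = 7.5214 - 0.02*129.428 = 4.9328


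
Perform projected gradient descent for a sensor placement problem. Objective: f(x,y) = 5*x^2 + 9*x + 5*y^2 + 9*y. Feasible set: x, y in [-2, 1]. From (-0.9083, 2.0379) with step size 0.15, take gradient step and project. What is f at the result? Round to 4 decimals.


Step 1: Compute gradient at (-0.9083, 2.0379).
grad_x = 2*5*-0.9083 + 9 = -0.083
grad_y = 2*5*2.0379 + 9 = 29.379
Step 2: Gradient step.
x_raw = -0.9083 - 0.15*-0.083 = -0.8959
y_raw = 2.0379 - 0.15*29.379 = -2.369
Step 3: Project onto [-2, 1].
x_proj = clip(-0.8959) = -0.8959
y_proj = clip(-2.369) = -2.0
Step 4: Evaluate f.
f(-0.8959, -2.0) = -2.0499


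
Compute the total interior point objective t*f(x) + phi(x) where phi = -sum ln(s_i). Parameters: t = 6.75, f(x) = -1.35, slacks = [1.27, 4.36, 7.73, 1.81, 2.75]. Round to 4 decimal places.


Step 1: Compute log-barrier.
ln values: [0.239, 1.4725, 2.0451, 0.5933, 1.0116]
phi = -(0.239 + 1.4725 + 2.0451 + 0.5933 + 1.0116) = -5.3615
Step 2: Compute augmented objective.
t*f(x) = 6.75*-1.35 = -9.1125
Total = -9.1125 - 5.3615 = -14.474


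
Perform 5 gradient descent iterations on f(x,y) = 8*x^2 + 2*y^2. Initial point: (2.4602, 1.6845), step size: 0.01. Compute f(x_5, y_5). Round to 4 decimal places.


Gradient descent on f(x,y) = 8*x^2 + 2*y^2.
Starting point: (2.4602, 1.6845), alpha = 0.01
Step 1: grad_x = 2*8*2.4602 = 39.3632, grad_y = 2*2*1.6845 = 6.738
  x_1 = 2.4602 - 0.01*39.3632 = 2.0666
  y_1 = 1.6845 - 0.01*6.738 = 1.6171
Step 2: grad_x = 2*8*2.0666 = 33.0651, grad_y = 2*2*1.6171 = 6.4685
  x_2 = 2.0666 - 0.01*33.0651 = 1.7359
  y_2 = 1.6171 - 0.01*6.4685 = 1.5524
Step 3: grad_x = 2*8*1.7359 = 27.7747, grad_y = 2*2*1.5524 = 6.2097
  x_3 = 1.7359 - 0.01*27.7747 = 1.4582
  y_3 = 1.5524 - 0.01*6.2097 = 1.4903
Step 4: grad_x = 2*8*1.4582 = 23.3307, grad_y = 2*2*1.4903 = 5.9614
  x_4 = 1.4582 - 0.01*23.3307 = 1.2249
  y_4 = 1.4903 - 0.01*5.9614 = 1.4307
Step 5: grad_x = 2*8*1.2249 = 19.5978, grad_y = 2*2*1.4307 = 5.7229
  x_5 = 1.2249 - 0.01*19.5978 = 1.0289
  y_5 = 1.4307 - 0.01*5.7229 = 1.3735
f(1.0289, 1.3735) = 8*1.0289^2 + 2*1.3735^2 = 12.2418


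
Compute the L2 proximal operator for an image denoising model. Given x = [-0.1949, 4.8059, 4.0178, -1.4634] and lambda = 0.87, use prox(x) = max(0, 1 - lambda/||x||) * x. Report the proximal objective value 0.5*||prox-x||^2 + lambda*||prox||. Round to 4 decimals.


Step 1: Compute ||x||.
||x|| = 6.4358
Step 2: Compute scaling factor.
scale = max(0, 1 - 0.87/6.4358) = 0.8648
Step 3: prox(x) = [-0.1686, 4.1562, 3.4747, -1.2656]
||prox(x)|| = 5.5658
Step 4: Proximal objective.
0.5*||prox-x||^2 = 0.3785
lambda*||prox|| = 4.8422
Total = 5.2207


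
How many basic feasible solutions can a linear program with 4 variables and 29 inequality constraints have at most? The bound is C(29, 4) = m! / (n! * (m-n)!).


Each vertex corresponds to some choice of n active constraints out of m, so the number of vertices is at most C(m, n) = m! / (n!(m-n)!).
m = 29, n = 4
Numerator: 29 * 28 * 27 * 26
Denominator: 4! = 24
C(29, 4) = 23751


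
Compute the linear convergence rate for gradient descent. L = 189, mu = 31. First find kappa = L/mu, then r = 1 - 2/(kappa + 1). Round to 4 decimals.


Step 1: Compute the condition number.
kappa = L/mu = 189/31 = 6.0968
Step 2: Compute the convergence rate.
r = 1 - 2/(kappa + 1) = 1 - 2*mu/(L + mu) = (L - mu)/(L + mu) = 158/220 = 0.7182


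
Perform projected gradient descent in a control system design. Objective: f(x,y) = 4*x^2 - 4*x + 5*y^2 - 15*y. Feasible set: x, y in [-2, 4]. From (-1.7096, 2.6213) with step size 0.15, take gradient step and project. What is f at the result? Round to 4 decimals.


Step 1: Compute gradient at (-1.7096, 2.6213).
grad_x = 2*4*-1.7096 - 4 = -17.6768
grad_y = 2*5*2.6213 - 15 = 11.213
Step 2: Gradient step.
x_raw = -1.7096 - 0.15*-17.6768 = 0.9419
y_raw = 2.6213 - 0.15*11.213 = 0.9394
Step 3: Project onto [-2, 4].
x_proj = clip(0.9419) = 0.9419
y_proj = clip(0.9394) = 0.9394
Step 4: Evaluate f.
f(0.9419, 0.9394) = -9.8972


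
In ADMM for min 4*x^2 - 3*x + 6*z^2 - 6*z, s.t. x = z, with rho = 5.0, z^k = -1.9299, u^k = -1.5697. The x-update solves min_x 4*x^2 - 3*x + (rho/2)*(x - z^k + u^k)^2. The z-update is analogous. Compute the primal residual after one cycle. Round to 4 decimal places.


ADMM iteration with rho = 5.0, z^k = -1.9299, u^k = -1.5697
Step 1: x-update.
Minimize 4*x^2 - 3*x + (5.0/2)*(x + 1.9299 - 1.5697)^2
FOC: (2*4 + 5.0)*x = 3 + 5.0*(-1.9299 + 1.5697)
x^{k+1} = 0.0922
Step 2: z-update.
Minimize 6*z^2 - 6*z + (5.0/2)*(0.0922 - z - 1.5697)^2
FOC: (2*6 + 5.0)*z = 6 + 5.0*(0.0922 - 1.5697)
z^{k+1} = -0.0816
Step 3: u-update.
u^{k+1} = -1.5697 + 0.0922 + 0.0816 = -1.3959
Step 4: Primal residual = |0.0922 + 0.0816| = 0.1738


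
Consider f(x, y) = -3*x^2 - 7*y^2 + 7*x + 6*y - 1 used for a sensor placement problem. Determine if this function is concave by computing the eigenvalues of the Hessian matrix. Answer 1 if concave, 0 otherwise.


The Hessian of f(x,y) = -3*x^2 - 7*y^2 + 7*x + 6*y - 1 is:
H = [[-6, 0], [0, -14]]
Trace = -6 - 14 = -20
Determinant = -6*-14 - (0)^2 = 84
Discriminant = (-20)^2 - 4*84 = 64.0
Eigenvalues: lambda_1 = -14.0, lambda_2 = -6.0
The function is concave.

1


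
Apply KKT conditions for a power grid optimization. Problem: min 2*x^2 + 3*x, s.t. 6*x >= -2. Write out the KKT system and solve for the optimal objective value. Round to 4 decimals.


Step 1: Try lambda = 0 (constraint inactive).
x_unc = -3/(2*2) = -0.75
Check: 6*-0.75 = -4.5 < -2 -- violated!
Step 2: Constraint must be active: 6*x = -2
x* = -2/6 = -1/3 = -0.3333 (rounded; the exact value -1/3 is used below)
lambda = (2*2*(-1/3) + 3)/6 = 0.2778
Step 3: Compute optimal value.
f(x*) = 2*(-1/3)^2 + 3*(-1/3) = -0.7778


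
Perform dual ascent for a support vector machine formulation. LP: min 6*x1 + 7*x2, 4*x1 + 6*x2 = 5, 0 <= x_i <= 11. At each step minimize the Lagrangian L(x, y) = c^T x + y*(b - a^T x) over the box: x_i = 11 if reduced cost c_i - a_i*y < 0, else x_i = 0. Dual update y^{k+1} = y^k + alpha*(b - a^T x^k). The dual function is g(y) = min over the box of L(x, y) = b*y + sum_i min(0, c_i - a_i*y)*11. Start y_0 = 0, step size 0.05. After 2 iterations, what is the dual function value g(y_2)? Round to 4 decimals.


Dual ascent for LP: min 6*x1 + 7*x2, 4*x1 + 6*x2 = 5, 0 <= x_i <= 11
Step 1: y^k = 0.0, reduced costs: (6.0, 7.0)
  x^k = (0.0, 0.0), subgradient = b - a^T x = 5.0
  y^{k+1} = 0.0 + 0.05*5.0 = 0.25
Step 2: y^k = 0.25, reduced costs: (5.0, 5.5)
  x^k = (0.0, 0.0), subgradient = b - a^T x = 5.0
  y^{k+1} = 0.25 + 0.05*5.0 = 0.5
Dual objective at y_2 = 0.5: reduced costs (4.0, 4.0), box minimizer x = (0.0, 0.0)
g(y_2) = b*y + (c1 - a1*y)*x1 + (c2 - a2*y)*x2 = 5*0.5 + 4.0*0.0 + 4.0*0.0 = 2.5 + 0.0 + 0.0 = 2.5


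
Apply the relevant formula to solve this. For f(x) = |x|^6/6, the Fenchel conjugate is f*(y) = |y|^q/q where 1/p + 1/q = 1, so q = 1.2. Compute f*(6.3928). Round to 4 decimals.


The conjugate exponent q satisfies 1/p + 1/q = 1.
p = 6, so q = 6/(6 - 1) = 1.2
|y|^q = 6.3928^1.2 = 9.2647
f*(6.3928) = 9.2647 / 1.2 = 7.7205


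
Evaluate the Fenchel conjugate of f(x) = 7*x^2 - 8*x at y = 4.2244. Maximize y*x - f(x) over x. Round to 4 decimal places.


f*(y) = sup_x {y*x - a*x^2 - b*x} = sup_x {(y-b)*x - a*x^2}
FOC: (y - b) - 2a*x = 0 => x* = (y - b)/(2a)
x* = (4.2244 + 8)/(2*7) = 0.8732
f*(4.2244) = (y-b)^2/(4a) = (4.2244 + 8)^2/(4*7)
= 149.436/28 = 5.337


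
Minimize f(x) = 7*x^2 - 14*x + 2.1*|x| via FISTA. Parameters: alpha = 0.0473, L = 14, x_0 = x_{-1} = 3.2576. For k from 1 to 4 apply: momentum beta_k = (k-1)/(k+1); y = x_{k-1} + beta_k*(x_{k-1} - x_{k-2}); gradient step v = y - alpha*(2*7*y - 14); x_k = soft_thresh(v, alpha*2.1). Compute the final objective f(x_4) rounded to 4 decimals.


FISTA on f(x) = 7*x^2 - 14*x + 2.1*|x|
L = 14, alpha = 0.0473
Iteration 1: beta = 0.0, y = 3.2576 + 0.0*(3.2576 - 3.2576) = 3.2576
  grad(y) = 31.6064, v = y - alpha*grad = 1.7626
  prox(v) = soft_thresh(1.7626, 0.0993) = 1.6633
Iteration 2: beta = 0.3333, y = 1.6633 + 0.3333*(1.6633 - 3.2576) = 1.1318
  grad(y) = 1.8459, v = y - alpha*grad = 1.0445
  prox(v) = soft_thresh(1.0445, 0.0993) = 0.9452
Iteration 3: beta = 0.5, y = 0.9452 + 0.5*(0.9452 - 1.6633) = 0.5862
  grad(y) = -5.7936, v = y - alpha*grad = 0.8602
  prox(v) = soft_thresh(0.8602, 0.0993) = 0.7609
Iteration 4: beta = 0.6, y = 0.7609 + 0.6*(0.7609 - 0.9452) = 0.6503
  grad(y) = -4.8961, v = y - alpha*grad = 0.8819
  prox(v) = soft_thresh(0.8819, 0.0993) = 0.7825
f(x_4) = 7*0.7825^2 - 14*0.7825 + 2.1*|0.7825| = -5.0256


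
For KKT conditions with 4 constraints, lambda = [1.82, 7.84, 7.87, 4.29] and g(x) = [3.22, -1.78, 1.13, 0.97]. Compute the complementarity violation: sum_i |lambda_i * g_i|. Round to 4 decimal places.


KKT complementary slackness check:
lambda_1 * g_1 = 1.82 * 3.22 = 5.8604
lambda_2 * g_2 = 7.84 * -1.78 = -13.9552
lambda_3 * g_3 = 7.87 * 1.13 = 8.8931
lambda_4 * g_4 = 4.29 * 0.97 = 4.1613
Total violation = 5.8604 + 13.9552 + 8.8931 + 4.1613 = 32.87


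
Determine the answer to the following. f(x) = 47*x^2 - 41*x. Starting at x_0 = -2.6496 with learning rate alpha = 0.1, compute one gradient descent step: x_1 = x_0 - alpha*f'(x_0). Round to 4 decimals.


We compute the gradient at x_0 and apply the update.
f'(x) = 94*x - 41
f'(-2.6496) = 94*-2.6496 - 41 = -290.0624
x_1 = -2.6496 - 0.1*-290.0624 = 26.3566


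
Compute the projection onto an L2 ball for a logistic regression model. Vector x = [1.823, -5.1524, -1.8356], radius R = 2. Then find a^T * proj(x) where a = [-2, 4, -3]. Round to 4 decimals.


Step 1: Compute ||x|| (intermediates to 6 decimals).
||x|| = sqrt(1.823^2 + (-5.1524)^2 + (-1.8356)^2) = 5.765413
Step 2: Project.
Since ||x|| > R, scale = R/||x|| = 2/5.765413 = 0.346896, proj(x) = scale * x
proj(x) = [0.632391, -1.787347, -0.636762]
Step 3: Dot product.
a^T * proj(x) = -2*0.632391 + 4*(-1.787347) - 3*(-0.636762) = -6.5039


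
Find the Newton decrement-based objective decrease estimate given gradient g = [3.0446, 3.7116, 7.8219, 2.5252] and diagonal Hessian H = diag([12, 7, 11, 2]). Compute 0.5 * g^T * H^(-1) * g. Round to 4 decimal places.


Step 1: H is diagonal, so H^(-1) * g = [0.2537, 0.5302, 0.7111, 1.2626].
Step 2: g^T H^(-1) g = sum_i g_i^2 / H_ii
  = (3.0446)^2/12 + (3.7116)^2/7 + (7.8219)^2/11 + (2.5252)^2/2
  = 0.7725 + 1.968 + 5.562 + 3.1883 = 11.4908
Step 3: Objective decrease = 0.5 * g^T H^(-1) g = 5.7454


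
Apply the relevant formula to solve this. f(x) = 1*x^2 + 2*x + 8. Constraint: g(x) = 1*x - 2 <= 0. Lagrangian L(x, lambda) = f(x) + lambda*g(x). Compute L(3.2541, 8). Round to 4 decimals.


Step 1: Evaluate f(x).
f(3.2541) = 1*3.2541^2 + 2*3.2541 + 8 = 25.0974
Step 2: Evaluate g(x).
g(3.2541) = 1*3.2541 - 2 = 1.2541
Step 3: Compute Lagrangian.
L = 25.0974 + 8*1.2541 = 35.1302


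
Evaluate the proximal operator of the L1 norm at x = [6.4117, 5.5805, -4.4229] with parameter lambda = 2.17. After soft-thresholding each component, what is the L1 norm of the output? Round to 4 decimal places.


Soft-thresholding with lambda = 2.17:
prox(6.4117) = sign(6.4117)*max(|6.4117| - 2.17, 0) = 4.2417
prox(5.5805) = sign(5.5805)*max(|5.5805| - 2.17, 0) = 3.4105
prox(-4.4229) = sign(-4.4229)*max(|-4.4229| - 2.17, 0) = -2.2529
prox(x) = [4.2417, 3.4105, -2.2529]
||prox(x)||_1 = 4.2417 + 3.4105 + 2.2529 = 9.9051


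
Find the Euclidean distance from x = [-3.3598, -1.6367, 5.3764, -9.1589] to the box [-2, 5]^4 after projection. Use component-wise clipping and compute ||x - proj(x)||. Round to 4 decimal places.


Project each component onto [-2, 5].
clip(-3.3598) = -2.0, clip(-1.6367) = -1.6367, clip(5.3764) = 5.0, clip(-9.1589) = -2.0
Projection = [-2.0, -1.6367, 5.0, -2.0]
Squared diffs: [1.8491, 0.0, 0.1417, 51.2498]
Distance = sqrt(53.2406) = 7.2966


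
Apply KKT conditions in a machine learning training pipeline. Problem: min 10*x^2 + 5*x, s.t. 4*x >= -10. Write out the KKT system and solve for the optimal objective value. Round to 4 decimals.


Step 1: Try lambda = 0 (constraint inactive).
Stationarity: 2*10*x + 5 = 0
x* = -5/(2*10) = -0.25
Check constraint: 4*-0.25 = -1.0 >= -10 -- satisfied.
Step 2: Compute optimal value.
f(x*) = 10*(-0.25)^2 + 5*(-0.25) = -0.625


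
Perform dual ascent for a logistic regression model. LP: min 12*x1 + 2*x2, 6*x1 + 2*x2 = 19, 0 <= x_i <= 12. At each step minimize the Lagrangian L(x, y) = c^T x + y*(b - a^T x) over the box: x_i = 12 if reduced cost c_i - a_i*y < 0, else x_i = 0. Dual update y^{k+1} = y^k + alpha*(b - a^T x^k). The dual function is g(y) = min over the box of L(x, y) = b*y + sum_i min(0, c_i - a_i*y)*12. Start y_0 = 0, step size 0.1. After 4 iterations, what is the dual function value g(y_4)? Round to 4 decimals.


Dual ascent for LP: min 12*x1 + 2*x2, 6*x1 + 2*x2 = 19, 0 <= x_i <= 12
Step 1: y^k = 0.0, reduced costs: (12.0, 2.0)
  x^k = (0.0, 0.0), subgradient = b - a^T x = 19.0
  y^{k+1} = 0.0 + 0.1*19.0 = 1.9
Step 2: y^k = 1.9, reduced costs: (0.6, -1.8)
  x^k = (0.0, 12.0), subgradient = b - a^T x = -5.0
  y^{k+1} = 1.9 + 0.1*-5.0 = 1.4
Step 3: y^k = 1.4, reduced costs: (3.6, -0.8)
  x^k = (0.0, 12.0), subgradient = b - a^T x = -5.0
  y^{k+1} = 1.4 + 0.1*-5.0 = 0.9
Step 4: y^k = 0.9, reduced costs: (6.6, 0.2)
  x^k = (0.0, 0.0), subgradient = b - a^T x = 19.0
  y^{k+1} = 0.9 + 0.1*19.0 = 2.8
Dual objective at y_4 = 2.8: reduced costs (-4.8, -3.6), box minimizer x = (12.0, 12.0)
g(y_4) = b*y + (c1 - a1*y)*x1 + (c2 - a2*y)*x2 = 19*2.8 + (-4.8)*12.0 + (-3.6)*12.0 = 53.2 - 57.6 - 43.2 = -47.6


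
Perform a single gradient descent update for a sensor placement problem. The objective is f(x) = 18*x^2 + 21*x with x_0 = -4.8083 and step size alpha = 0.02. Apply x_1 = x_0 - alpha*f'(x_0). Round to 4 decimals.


We compute the gradient at x_0 and apply the update.
f'(x) = 36*x + 21
f'(-4.8083) = 36*-4.8083 + 21 = -152.0988
x_1 = -4.8083 - 0.02*-152.0988 = -1.7663


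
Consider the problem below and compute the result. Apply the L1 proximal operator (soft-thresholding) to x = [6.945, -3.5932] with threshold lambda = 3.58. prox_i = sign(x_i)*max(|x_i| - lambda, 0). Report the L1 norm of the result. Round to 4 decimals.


Soft-thresholding with lambda = 3.58:
prox(6.945) = sign(6.945)*max(|6.945| - 3.58, 0) = 3.365
prox(-3.5932) = sign(-3.5932)*max(|-3.5932| - 3.58, 0) = -0.0132
prox(x) = [3.365, -0.0132]
||prox(x)||_1 = 3.365 + 0.0132 = 3.3782


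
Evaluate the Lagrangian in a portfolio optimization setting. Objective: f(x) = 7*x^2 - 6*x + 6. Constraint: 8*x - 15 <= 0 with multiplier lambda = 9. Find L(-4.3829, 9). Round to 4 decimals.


Step 1: Evaluate f(x).
f(-4.3829) = 7*(-4.3829)^2 - 6*(-4.3829) + 6 = 166.7661
Step 2: Evaluate g(x).
g(-4.3829) = 8*-4.3829 - 15 = -50.0632
Step 3: Compute Lagrangian.
L = 166.7661 + 9*-50.0632 = -283.8027


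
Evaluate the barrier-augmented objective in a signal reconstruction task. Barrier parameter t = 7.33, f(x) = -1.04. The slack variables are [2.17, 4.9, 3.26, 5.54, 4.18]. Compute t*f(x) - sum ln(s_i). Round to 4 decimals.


Step 1: Compute log-barrier.
ln values: [0.7747, 1.5892, 1.1817, 1.712, 1.4303]
phi = -(0.7747 + 1.5892 + 1.1817 + 1.712 + 1.4303) = -6.688
Step 2: Compute augmented objective.
t*f(x) = 7.33*-1.04 = -7.6232
Total = -7.6232 - 6.688 = -14.3112


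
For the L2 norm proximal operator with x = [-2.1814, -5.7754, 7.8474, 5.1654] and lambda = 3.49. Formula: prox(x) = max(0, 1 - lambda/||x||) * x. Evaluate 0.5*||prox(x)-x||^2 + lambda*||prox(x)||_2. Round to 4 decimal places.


Step 1: Compute ||x||.
||x|| = 11.2417
Step 2: Compute scaling factor.
scale = max(0, 1 - 3.49/11.2417) = 0.6895
Step 3: prox(x) = [-1.5042, -3.9824, 5.4112, 3.5618]
||prox(x)|| = 7.7517
Step 4: Proximal objective.
0.5*||prox-x||^2 = 6.0901
lambda*||prox|| = 27.0534
Total = 33.1436


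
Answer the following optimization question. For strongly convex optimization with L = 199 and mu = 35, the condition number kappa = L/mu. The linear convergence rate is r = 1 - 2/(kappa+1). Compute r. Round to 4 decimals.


Step 1: Compute the condition number.
kappa = L/mu = 199/35 = 5.6857
Step 2: Compute the convergence rate.
r = 1 - 2/(kappa + 1) = 1 - 2*mu/(L + mu) = (L - mu)/(L + mu) = 164/234 = 0.7009


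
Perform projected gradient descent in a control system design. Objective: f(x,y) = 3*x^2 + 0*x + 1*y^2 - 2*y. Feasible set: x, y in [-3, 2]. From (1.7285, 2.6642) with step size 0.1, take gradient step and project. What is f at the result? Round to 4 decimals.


Step 1: Compute gradient at (1.7285, 2.6642).
grad_x = 2*3*1.7285 + 0 = 10.371
grad_y = 2*1*2.6642 - 2 = 3.3284
Step 2: Gradient step.
x_raw = 1.7285 - 0.1*10.371 = 0.6914
y_raw = 2.6642 - 0.1*3.3284 = 2.3314
Step 3: Project onto [-3, 2].
x_proj = clip(0.6914) = 0.6914
y_proj = clip(2.3314) = 2.0
Step 4: Evaluate f.
f(0.6914, 2.0) = 1.4341


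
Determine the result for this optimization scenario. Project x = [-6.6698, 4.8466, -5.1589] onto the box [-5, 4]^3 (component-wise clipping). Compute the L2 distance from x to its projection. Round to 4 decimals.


Project each component onto [-5, 4].
clip(-6.6698) = -5.0, clip(4.8466) = 4.0, clip(-5.1589) = -5.0
Projection = [-5.0, 4.0, -5.0]
Squared diffs: [2.7882, 0.7167, 0.0252]
Distance = sqrt(3.5301) = 1.8789


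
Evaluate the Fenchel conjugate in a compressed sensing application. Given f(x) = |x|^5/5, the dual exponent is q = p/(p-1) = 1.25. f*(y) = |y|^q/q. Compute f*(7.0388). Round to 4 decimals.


The conjugate exponent q satisfies 1/p + 1/q = 1.
p = 5, so q = 5/(5 - 1) = 1.25
|y|^q = 7.0388^1.25 = 11.465
f*(7.0388) = 11.465 / 1.25 = 9.172


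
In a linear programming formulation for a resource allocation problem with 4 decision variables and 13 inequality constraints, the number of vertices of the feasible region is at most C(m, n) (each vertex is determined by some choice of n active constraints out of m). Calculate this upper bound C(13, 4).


Each vertex corresponds to some choice of n active constraints out of m, so the number of vertices is at most C(m, n) = m! / (n!(m-n)!).
m = 13, n = 4
Numerator: 13 * 12 * 11 * 10
Denominator: 4! = 24
C(13, 4) = 715


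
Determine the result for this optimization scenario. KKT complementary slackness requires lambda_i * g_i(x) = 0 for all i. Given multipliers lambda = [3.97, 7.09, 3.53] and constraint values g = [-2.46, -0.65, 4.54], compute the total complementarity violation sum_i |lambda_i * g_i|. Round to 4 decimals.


KKT complementary slackness check:
lambda_1 * g_1 = 3.97 * -2.46 = -9.7662
lambda_2 * g_2 = 7.09 * -0.65 = -4.6085
lambda_3 * g_3 = 3.53 * 4.54 = 16.0262
Total violation = 9.7662 + 4.6085 + 16.0262 = 30.4009


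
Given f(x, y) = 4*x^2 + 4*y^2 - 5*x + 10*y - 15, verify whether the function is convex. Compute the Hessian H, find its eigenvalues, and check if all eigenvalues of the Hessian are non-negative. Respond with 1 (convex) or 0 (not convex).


The Hessian of f(x,y) = 4*x^2 + 4*y^2 - 5*x + 10*y - 15 is:
H = [[8, 0], [0, 8]]
Trace = 8 + 8 = 16
Determinant = 8*8 - (0)^2 = 64
Discriminant = (16)^2 - 4*64 = 0.0
Eigenvalues: lambda_1 = 8.0, lambda_2 = 8.0
The function is convex.

1


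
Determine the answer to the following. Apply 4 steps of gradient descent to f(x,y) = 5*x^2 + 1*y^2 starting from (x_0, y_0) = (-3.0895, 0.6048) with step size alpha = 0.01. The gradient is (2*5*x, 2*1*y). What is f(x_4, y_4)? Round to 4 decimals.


Gradient descent on f(x,y) = 5*x^2 + 1*y^2.
Starting point: (-3.0895, 0.6048), alpha = 0.01
Step 1: grad_x = 2*5*-3.0895 = -30.895, grad_y = 2*1*0.6048 = 1.2096
  x_1 = -3.0895 - 0.01*-30.895 = -2.7806
  y_1 = 0.6048 - 0.01*1.2096 = 0.5927
Step 2: grad_x = 2*5*-2.7806 = -27.8055, grad_y = 2*1*0.5927 = 1.1854
  x_2 = -2.7806 - 0.01*-27.8055 = -2.5025
  y_2 = 0.5927 - 0.01*1.1854 = 0.5808
Step 3: grad_x = 2*5*-2.5025 = -25.025, grad_y = 2*1*0.5808 = 1.1617
  x_3 = -2.5025 - 0.01*-25.025 = -2.2522
  y_3 = 0.5808 - 0.01*1.1617 = 0.5692
Step 4: grad_x = 2*5*-2.2522 = -22.5225, grad_y = 2*1*0.5692 = 1.1385
  x_4 = -2.2522 - 0.01*-22.5225 = -2.027
  y_4 = 0.5692 - 0.01*1.1385 = 0.5578
f(-2.027, 0.5578) = 5*(-2.027)^2 + 1*0.5578^2 = 20.8553


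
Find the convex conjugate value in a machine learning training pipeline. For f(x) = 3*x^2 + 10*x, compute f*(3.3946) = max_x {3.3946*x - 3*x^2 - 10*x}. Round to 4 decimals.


f*(y) = sup_x {y*x - a*x^2 - b*x} = sup_x {(y-b)*x - a*x^2}
FOC: (y - b) - 2a*x = 0 => x* = (y - b)/(2a)
x* = (3.3946 - 10)/(2*3) = -1.1009
f*(3.3946) = (y-b)^2/(4a) = (3.3946 - 10)^2/(4*3)
= 43.6313/12 = 3.6359


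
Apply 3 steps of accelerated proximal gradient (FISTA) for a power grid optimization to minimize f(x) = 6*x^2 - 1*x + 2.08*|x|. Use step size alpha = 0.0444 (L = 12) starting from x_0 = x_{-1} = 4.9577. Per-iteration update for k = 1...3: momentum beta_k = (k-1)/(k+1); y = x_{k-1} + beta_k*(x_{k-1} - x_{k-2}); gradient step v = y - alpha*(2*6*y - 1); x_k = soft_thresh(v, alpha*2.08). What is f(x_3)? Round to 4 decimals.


FISTA on f(x) = 6*x^2 - 1*x + 2.08*|x|
L = 12, alpha = 0.0444
Iteration 1: beta = 0.0, y = 4.9577 + 0.0*(4.9577 - 4.9577) = 4.9577
  grad(y) = 58.4924, v = y - alpha*grad = 2.3606
  prox(v) = soft_thresh(2.3606, 0.0924) = 2.2683
Iteration 2: beta = 0.3333, y = 2.2683 + 0.3333*(2.2683 - 4.9577) = 1.3718
  grad(y) = 15.4618, v = y - alpha*grad = 0.6853
  prox(v) = soft_thresh(0.6853, 0.0924) = 0.593
Iteration 3: beta = 0.5, y = 0.593 + 0.5*(0.593 - 2.2683) = -0.2447
  grad(y) = -3.9364, v = y - alpha*grad = -0.0699
  prox(v) = soft_thresh(-0.0699, 0.0924) = 0.0
f(x_3) = 6*0.0^2 - 1*0.0 + 2.08*|0.0| = 0.0


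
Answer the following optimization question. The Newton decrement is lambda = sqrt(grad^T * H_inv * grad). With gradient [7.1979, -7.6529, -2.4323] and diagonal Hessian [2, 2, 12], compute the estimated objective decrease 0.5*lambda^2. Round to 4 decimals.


Step 1: H is diagonal, so H^(-1) * g = [3.599, -3.8265, -0.2027].
Step 2: g^T H^(-1) g = sum_i g_i^2 / H_ii
  = (7.1979)^2/2 + (-7.6529)^2/2 + (-2.4323)^2/12
  = 25.9049 + 29.2834 + 0.493 = 55.6813
Step 3: Objective decrease = 0.5 * g^T H^(-1) g = 27.8407


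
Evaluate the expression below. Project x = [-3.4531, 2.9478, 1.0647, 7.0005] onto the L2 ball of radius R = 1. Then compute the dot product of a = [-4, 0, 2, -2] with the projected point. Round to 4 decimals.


Step 1: Compute ||x|| (intermediates to 6 decimals).
||x|| = sqrt((-3.4531)^2 + 2.9478^2 + 1.0647^2 + 7.0005^2) = 8.41154
Step 2: Project.
Since ||x|| > R, scale = R/||x|| = 1/8.41154 = 0.118884, proj(x) = scale * x
proj(x) = [-0.410518, 0.350446, 0.126576, 0.832247]
Step 3: Dot product.
a^T * proj(x) = -4*(-0.410518) + 0*0.350446 + 2*0.126576 - 2*0.832247 = 0.2307


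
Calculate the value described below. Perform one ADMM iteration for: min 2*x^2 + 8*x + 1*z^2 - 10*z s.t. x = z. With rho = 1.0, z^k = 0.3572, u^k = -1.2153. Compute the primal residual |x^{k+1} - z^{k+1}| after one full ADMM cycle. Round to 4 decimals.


ADMM iteration with rho = 1.0, z^k = 0.3572, u^k = -1.2153
Step 1: x-update.
Minimize 2*x^2 + 8*x + (1.0/2)*(x - 0.3572 - 1.2153)^2
FOC: (2*2 + 1.0)*x = -8 + 1.0*(0.3572 + 1.2153)
x^{k+1} = -1.2855
Step 2: z-update.
Minimize 1*z^2 - 10*z + (1.0/2)*(-1.2855 - z - 1.2153)^2
FOC: (2*1 + 1.0)*z = 10 + 1.0*(-1.2855 - 1.2153)
z^{k+1} = 2.4997
Step 3: u-update.
u^{k+1} = -1.2153 - 1.2855 - 2.4997 = -5.0005
Step 4: Primal residual = |-1.2855 - 2.4997| = 3.7852


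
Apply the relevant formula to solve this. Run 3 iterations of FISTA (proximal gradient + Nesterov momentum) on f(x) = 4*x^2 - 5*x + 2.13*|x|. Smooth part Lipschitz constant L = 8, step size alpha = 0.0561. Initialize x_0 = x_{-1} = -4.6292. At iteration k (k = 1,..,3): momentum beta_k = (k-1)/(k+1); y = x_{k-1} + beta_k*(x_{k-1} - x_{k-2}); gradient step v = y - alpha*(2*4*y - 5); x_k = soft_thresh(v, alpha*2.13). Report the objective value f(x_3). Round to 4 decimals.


FISTA on f(x) = 4*x^2 - 5*x + 2.13*|x|
L = 8, alpha = 0.0561
Iteration 1: beta = 0.0, y = -4.6292 + 0.0*(-4.6292 + 4.6292) = -4.6292
  grad(y) = -42.0336, v = y - alpha*grad = -2.2711
  prox(v) = soft_thresh(-2.2711, 0.1195) = -2.1516
Iteration 2: beta = 0.3333, y = -2.1516 + 0.3333*(-2.1516 + 4.6292) = -1.3258
  grad(y) = -15.6061, v = y - alpha*grad = -0.4503
  prox(v) = soft_thresh(-0.4503, 0.1195) = -0.3308
Iteration 3: beta = 0.5, y = -0.3308 + 0.5*(-0.3308 + 2.1516) = 0.5797
  grad(y) = -0.3627, v = y - alpha*grad = 0.6
  prox(v) = soft_thresh(0.6, 0.1195) = 0.4805
f(x_3) = 4*0.4805^2 - 5*0.4805 + 2.13*|0.4805| = -0.4555


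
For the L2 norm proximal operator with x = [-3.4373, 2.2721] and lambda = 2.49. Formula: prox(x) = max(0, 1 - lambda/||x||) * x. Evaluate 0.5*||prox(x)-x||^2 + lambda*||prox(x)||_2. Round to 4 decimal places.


Step 1: Compute ||x||.
||x|| = 4.1204
Step 2: Compute scaling factor.
scale = max(0, 1 - 2.49/4.1204) = 0.3957
Step 3: prox(x) = [-1.3601, 0.899]
||prox(x)|| = 1.6304
Step 4: Proximal objective.
0.5*||prox-x||^2 = 3.1001
lambda*||prox|| = 4.0597
Total = 7.1597


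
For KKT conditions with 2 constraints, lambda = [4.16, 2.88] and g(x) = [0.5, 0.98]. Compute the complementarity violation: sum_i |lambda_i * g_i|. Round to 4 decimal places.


KKT complementary slackness check:
lambda_1 * g_1 = 4.16 * 0.5 = 2.08
lambda_2 * g_2 = 2.88 * 0.98 = 2.8224
Total violation = 2.08 + 2.8224 = 4.9024


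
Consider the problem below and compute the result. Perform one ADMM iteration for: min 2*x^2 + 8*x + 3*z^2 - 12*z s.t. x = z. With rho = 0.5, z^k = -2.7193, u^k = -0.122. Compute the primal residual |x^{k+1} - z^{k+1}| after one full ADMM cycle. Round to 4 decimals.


ADMM iteration with rho = 0.5, z^k = -2.7193, u^k = -0.122
Step 1: x-update.
Minimize 2*x^2 + 8*x + (0.5/2)*(x + 2.7193 - 0.122)^2
FOC: (2*2 + 0.5)*x = -8 + 0.5*(-2.7193 + 0.122)
x^{k+1} = -2.0664
Step 2: z-update.
Minimize 3*z^2 - 12*z + (0.5/2)*(-2.0664 - z - 0.122)^2
FOC: (2*3 + 0.5)*z = 12 + 0.5*(-2.0664 - 0.122)
z^{k+1} = 1.6778
Step 3: u-update.
u^{k+1} = -0.122 - 2.0664 - 1.6778 = -3.8662
Step 4: Primal residual = |-2.0664 - 1.6778| = 3.7442


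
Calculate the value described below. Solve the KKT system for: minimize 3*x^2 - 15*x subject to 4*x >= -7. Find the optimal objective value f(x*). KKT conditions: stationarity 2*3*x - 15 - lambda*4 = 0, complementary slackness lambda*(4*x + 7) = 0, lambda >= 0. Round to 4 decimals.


Step 1: Try lambda = 0 (constraint inactive).
Stationarity: 2*3*x - 15 = 0
x* = 15/(2*3) = 2.5
Check constraint: 4*2.5 = 10.0 >= -7 -- satisfied.
Step 2: Compute optimal value.
f(x*) = 3*2.5^2 - 15*2.5 = -18.75


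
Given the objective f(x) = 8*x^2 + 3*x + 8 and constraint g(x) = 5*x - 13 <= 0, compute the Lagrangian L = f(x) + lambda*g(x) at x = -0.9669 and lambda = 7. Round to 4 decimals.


Step 1: Evaluate f(x).
f(-0.9669) = 8*(-0.9669)^2 + 3*(-0.9669) + 8 = 12.5785
Step 2: Evaluate g(x).
g(-0.9669) = 5*-0.9669 - 13 = -17.8345
Step 3: Compute Lagrangian.
L = 12.5785 + 7*-17.8345 = -112.263


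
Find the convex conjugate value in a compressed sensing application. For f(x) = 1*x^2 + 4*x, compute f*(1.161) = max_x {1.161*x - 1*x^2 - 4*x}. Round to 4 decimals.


f*(y) = sup_x {y*x - a*x^2 - b*x} = sup_x {(y-b)*x - a*x^2}
FOC: (y - b) - 2a*x = 0 => x* = (y - b)/(2a)
x* = (1.161 - 4)/(2*1) = -1.4195
f*(1.161) = (y-b)^2/(4a) = (1.161 - 4)^2/(4*1)
= 8.0599/4 = 2.015


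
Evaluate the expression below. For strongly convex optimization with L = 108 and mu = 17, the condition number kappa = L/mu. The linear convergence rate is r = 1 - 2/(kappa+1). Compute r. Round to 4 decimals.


Step 1: Compute the condition number.
kappa = L/mu = 108/17 = 6.3529
Step 2: Compute the convergence rate.
r = 1 - 2/(kappa + 1) = 1 - 2*mu/(L + mu) = (L - mu)/(L + mu) = 91/125 = 0.728


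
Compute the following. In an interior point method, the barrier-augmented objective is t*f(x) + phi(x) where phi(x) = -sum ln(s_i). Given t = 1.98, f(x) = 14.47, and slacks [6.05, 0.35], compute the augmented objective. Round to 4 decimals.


Step 1: Compute log-barrier.
ln values: [1.8001, -1.0498]
phi = -(1.8001 - 1.0498) = -0.7502
Step 2: Compute augmented objective.
t*f(x) = 1.98*14.47 = 28.6506
Total = 28.6506 - 0.7502 = 27.9004


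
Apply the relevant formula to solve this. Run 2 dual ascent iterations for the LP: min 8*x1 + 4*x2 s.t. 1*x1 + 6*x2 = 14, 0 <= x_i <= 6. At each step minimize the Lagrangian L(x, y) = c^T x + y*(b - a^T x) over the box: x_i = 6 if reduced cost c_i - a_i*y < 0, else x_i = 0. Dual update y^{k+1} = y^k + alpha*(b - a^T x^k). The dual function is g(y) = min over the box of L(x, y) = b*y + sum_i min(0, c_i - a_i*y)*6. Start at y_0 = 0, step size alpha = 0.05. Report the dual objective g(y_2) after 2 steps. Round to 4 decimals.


Dual ascent for LP: min 8*x1 + 4*x2, 1*x1 + 6*x2 = 14, 0 <= x_i <= 6
Step 1: y^k = 0.0, reduced costs: (8.0, 4.0)
  x^k = (0.0, 0.0), subgradient = b - a^T x = 14.0
  y^{k+1} = 0.0 + 0.05*14.0 = 0.7
Step 2: y^k = 0.7, reduced costs: (7.3, -0.2)
  x^k = (0.0, 6.0), subgradient = b - a^T x = -22.0
  y^{k+1} = 0.7 + 0.05*-22.0 = -0.4
Dual objective at y_2 = -0.4: reduced costs (8.4, 6.4), box minimizer x = (0.0, 0.0)
g(y_2) = b*y + (c1 - a1*y)*x1 + (c2 - a2*y)*x2 = 14*(-0.4) + 8.4*0.0 + 6.4*0.0 = -5.6 + 0.0 + 0.0 = -5.6


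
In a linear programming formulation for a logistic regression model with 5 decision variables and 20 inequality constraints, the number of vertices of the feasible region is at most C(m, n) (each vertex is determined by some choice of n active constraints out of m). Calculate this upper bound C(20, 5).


Each vertex corresponds to some choice of n active constraints out of m, so the number of vertices is at most C(m, n) = m! / (n!(m-n)!).
m = 20, n = 5
Numerator: 20 * 19 * 18 * 17 * 16
Denominator: 5! = 120
C(20, 5) = 15504


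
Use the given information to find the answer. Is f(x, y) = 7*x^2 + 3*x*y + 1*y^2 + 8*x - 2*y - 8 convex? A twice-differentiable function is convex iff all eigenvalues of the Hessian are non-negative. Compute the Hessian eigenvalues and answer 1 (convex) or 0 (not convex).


The Hessian of f(x,y) = 7*x^2 + 3*x*y + 1*y^2 + 8*x - 2*y - 8 is:
H = [[14, 3], [3, 2]]
Trace = 14 + 2 = 16
Determinant = 14*2 - (3)^2 = 19
Discriminant = (16)^2 - 4*19 = 180.0
Eigenvalues: lambda_1 = 1.2918, lambda_2 = 14.7082
The function is convex.

1


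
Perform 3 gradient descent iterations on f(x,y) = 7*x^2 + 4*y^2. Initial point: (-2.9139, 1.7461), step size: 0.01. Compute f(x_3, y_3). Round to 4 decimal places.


Gradient descent on f(x,y) = 7*x^2 + 4*y^2.
Starting point: (-2.9139, 1.7461), alpha = 0.01
Step 1: grad_x = 2*7*-2.9139 = -40.7946, grad_y = 2*4*1.7461 = 13.9688
  x_1 = -2.9139 - 0.01*-40.7946 = -2.506
  y_1 = 1.7461 - 0.01*13.9688 = 1.6064
Step 2: grad_x = 2*7*-2.506 = -35.0834, grad_y = 2*4*1.6064 = 12.8513
  x_2 = -2.506 - 0.01*-35.0834 = -2.1551
  y_2 = 1.6064 - 0.01*12.8513 = 1.4779
Step 3: grad_x = 2*7*-2.1551 = -30.1717, grad_y = 2*4*1.4779 = 11.8232
  x_3 = -2.1551 - 0.01*-30.1717 = -1.8534
  y_3 = 1.4779 - 0.01*11.8232 = 1.3597
f(-1.8534, 1.3597) = 7*(-1.8534)^2 + 4*1.3597^2 = 31.4405


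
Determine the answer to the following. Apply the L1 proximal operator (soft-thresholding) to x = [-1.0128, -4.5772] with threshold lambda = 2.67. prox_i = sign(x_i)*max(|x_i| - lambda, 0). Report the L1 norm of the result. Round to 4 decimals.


Soft-thresholding with lambda = 2.67:
prox(-1.0128) = sign(-1.0128)*max(|-1.0128| - 2.67, 0) = 0.0
prox(-4.5772) = sign(-4.5772)*max(|-4.5772| - 2.67, 0) = -1.9072
prox(x) = [0.0, -1.9072]
||prox(x)||_1 = 0.0 + 1.9072 = 1.9072


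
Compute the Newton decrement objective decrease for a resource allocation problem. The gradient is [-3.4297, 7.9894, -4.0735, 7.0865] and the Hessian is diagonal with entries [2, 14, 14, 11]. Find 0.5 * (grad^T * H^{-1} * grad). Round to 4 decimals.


Step 1: H is diagonal, so H^(-1) * g = [-1.7149, 0.5707, -0.291, 0.6442].
Step 2: g^T H^(-1) g = sum_i g_i^2 / H_ii
  = (-3.4297)^2/2 + (7.9894)^2/14 + (-4.0735)^2/14 + (7.0865)^2/11
  = 5.8814 + 4.5593 + 1.1852 + 4.5653 = 16.1913
Step 3: Objective decrease = 0.5 * g^T H^(-1) g = 8.0957


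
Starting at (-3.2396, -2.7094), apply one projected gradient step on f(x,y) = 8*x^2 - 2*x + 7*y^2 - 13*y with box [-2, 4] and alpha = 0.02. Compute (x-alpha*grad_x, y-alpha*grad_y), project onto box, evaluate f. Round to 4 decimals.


Step 1: Compute gradient at (-3.2396, -2.7094).
grad_x = 2*8*-3.2396 - 2 = -53.8336
grad_y = 2*7*-2.7094 - 13 = -50.9316
Step 2: Gradient step.
x_raw = -3.2396 - 0.02*-53.8336 = -2.1629
y_raw = -2.7094 - 0.02*-50.9316 = -1.6908
Step 3: Project onto [-2, 4].
x_proj = clip(-2.1629) = -2.0
y_proj = clip(-1.6908) = -1.6908
Step 4: Evaluate f.
f(-2.0, -1.6908) = 77.9909


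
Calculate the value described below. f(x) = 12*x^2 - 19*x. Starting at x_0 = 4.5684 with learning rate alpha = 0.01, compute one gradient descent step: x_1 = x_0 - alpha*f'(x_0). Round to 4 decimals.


We compute the gradient at x_0 and apply the update.
f'(x) = 24*x - 19
f'(4.5684) = 24*4.5684 - 19 = 90.6416
x_1 = 4.5684 - 0.01*90.6416 = 3.662


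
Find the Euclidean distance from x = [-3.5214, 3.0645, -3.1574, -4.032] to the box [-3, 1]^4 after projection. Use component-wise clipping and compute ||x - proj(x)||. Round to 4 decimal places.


Project each component onto [-3, 1].
clip(-3.5214) = -3.0, clip(3.0645) = 1.0, clip(-3.1574) = -3.0, clip(-4.032) = -3.0
Projection = [-3.0, 1.0, -3.0, -3.0]
Squared diffs: [0.2719, 4.2622, 0.0248, 1.065]
Distance = sqrt(5.6239) = 2.3715


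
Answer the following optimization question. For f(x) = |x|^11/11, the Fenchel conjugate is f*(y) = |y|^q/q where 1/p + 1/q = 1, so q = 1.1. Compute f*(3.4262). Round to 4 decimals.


The conjugate exponent q satisfies 1/p + 1/q = 1.
p = 11, so q = 11/(11 - 1) = 1.1
|y|^q = 3.4262^1.1 = 3.8752
f*(3.4262) = 3.8752 / 1.1 = 3.5229


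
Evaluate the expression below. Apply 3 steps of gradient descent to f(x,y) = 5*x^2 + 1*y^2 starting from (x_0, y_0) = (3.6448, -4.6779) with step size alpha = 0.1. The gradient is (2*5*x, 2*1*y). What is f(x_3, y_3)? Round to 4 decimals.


Gradient descent on f(x,y) = 5*x^2 + 1*y^2.
Starting point: (3.6448, -4.6779), alpha = 0.1
Step 1: grad_x = 2*5*3.6448 = 36.448, grad_y = 2*1*-4.6779 = -9.3558
  x_1 = 3.6448 - 0.1*36.448 = 0.0
  y_1 = -4.6779 - 0.1*-9.3558 = -3.7423
Step 2: grad_x = 2*5*0.0 = 0.0, grad_y = 2*1*-3.7423 = -7.4846
  x_2 = 0.0 - 0.1*0.0 = 0.0
  y_2 = -3.7423 - 0.1*-7.4846 = -2.9939
Step 3: grad_x = 2*5*0.0 = 0.0, grad_y = 2*1*-2.9939 = -5.9877
  x_3 = 0.0 - 0.1*0.0 = 0.0
  y_3 = -2.9939 - 0.1*-5.9877 = -2.3951
f(0.0, -2.3951) = 5*0.0^2 + 1*(-2.3951)^2 = 5.7364


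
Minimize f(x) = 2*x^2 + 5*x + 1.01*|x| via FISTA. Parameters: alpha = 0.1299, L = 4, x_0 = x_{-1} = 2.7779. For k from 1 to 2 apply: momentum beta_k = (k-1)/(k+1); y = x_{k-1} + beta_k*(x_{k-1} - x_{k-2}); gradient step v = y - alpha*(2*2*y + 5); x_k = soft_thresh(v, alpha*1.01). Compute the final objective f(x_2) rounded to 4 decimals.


FISTA on f(x) = 2*x^2 + 5*x + 1.01*|x|
L = 4, alpha = 0.1299
Iteration 1: beta = 0.0, y = 2.7779 + 0.0*(2.7779 - 2.7779) = 2.7779
  grad(y) = 16.1116, v = y - alpha*grad = 0.685
  prox(v) = soft_thresh(0.685, 0.1312) = 0.5538
Iteration 2: beta = 0.3333, y = 0.5538 + 0.3333*(0.5538 - 2.7779) = -0.1876
  grad(y) = 4.2498, v = y - alpha*grad = -0.7396
  prox(v) = soft_thresh(-0.7396, 0.1312) = -0.6084
f(x_2) = 2*(-0.6084)^2 + 5*(-0.6084) + 1.01*|-0.6084| = -1.6872


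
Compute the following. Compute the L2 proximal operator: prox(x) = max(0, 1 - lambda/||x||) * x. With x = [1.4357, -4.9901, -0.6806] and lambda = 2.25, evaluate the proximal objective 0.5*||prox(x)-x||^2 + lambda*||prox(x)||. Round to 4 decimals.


Step 1: Compute ||x||.
||x|| = 5.2369
Step 2: Compute scaling factor.
scale = max(0, 1 - 2.25/5.2369) = 0.5704
Step 3: prox(x) = [0.8189, -2.8462, -0.3882]
||prox(x)|| = 2.9869
Step 4: Proximal objective.
0.5*||prox-x||^2 = 2.5313
lambda*||prox|| = 6.7205
Total = 9.2519


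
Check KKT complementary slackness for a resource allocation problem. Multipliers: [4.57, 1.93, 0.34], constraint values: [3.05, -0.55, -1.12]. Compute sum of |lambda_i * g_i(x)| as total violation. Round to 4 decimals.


KKT complementary slackness check:
lambda_1 * g_1 = 4.57 * 3.05 = 13.9385
lambda_2 * g_2 = 1.93 * -0.55 = -1.0615
lambda_3 * g_3 = 0.34 * -1.12 = -0.3808
Total violation = 13.9385 + 1.0615 + 0.3808 = 15.3808


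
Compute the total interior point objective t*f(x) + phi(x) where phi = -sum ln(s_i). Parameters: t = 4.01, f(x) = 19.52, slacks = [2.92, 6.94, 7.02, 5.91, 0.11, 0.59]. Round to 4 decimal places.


Step 1: Compute log-barrier.
ln values: [1.0716, 1.9373, 1.9488, 1.7766, -2.2073, -0.5276]
phi = -(1.0716 + 1.9373 + 1.9488 + 1.7766 - 2.2073 - 0.5276) = -3.9994
Step 2: Compute augmented objective.
t*f(x) = 4.01*19.52 = 78.2752
Total = 78.2752 - 3.9994 = 74.2758


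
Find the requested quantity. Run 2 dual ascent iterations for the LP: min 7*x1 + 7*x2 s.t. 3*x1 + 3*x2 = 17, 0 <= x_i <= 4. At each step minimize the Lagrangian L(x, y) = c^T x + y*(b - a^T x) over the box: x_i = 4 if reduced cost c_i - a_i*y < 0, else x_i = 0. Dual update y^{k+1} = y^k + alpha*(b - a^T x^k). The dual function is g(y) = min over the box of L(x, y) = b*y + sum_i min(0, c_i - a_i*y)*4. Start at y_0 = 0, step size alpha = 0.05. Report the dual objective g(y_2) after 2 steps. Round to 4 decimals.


Dual ascent for LP: min 7*x1 + 7*x2, 3*x1 + 3*x2 = 17, 0 <= x_i <= 4
Step 1: y^k = 0.0, reduced costs: (7.0, 7.0)
  x^k = (0.0, 0.0), subgradient = b - a^T x = 17.0
  y^{k+1} = 0.0 + 0.05*17.0 = 0.85
Step 2: y^k = 0.85, reduced costs: (4.45, 4.45)
  x^k = (0.0, 0.0), subgradient = b - a^T x = 17.0
  y^{k+1} = 0.85 + 0.05*17.0 = 1.7
Dual objective at y_2 = 1.7: reduced costs (1.9, 1.9), box minimizer x = (0.0, 0.0)
g(y_2) = b*y + (c1 - a1*y)*x1 + (c2 - a2*y)*x2 = 17*1.7 + 1.9*0.0 + 1.9*0.0 = 28.9 + 0.0 + 0.0 = 28.9


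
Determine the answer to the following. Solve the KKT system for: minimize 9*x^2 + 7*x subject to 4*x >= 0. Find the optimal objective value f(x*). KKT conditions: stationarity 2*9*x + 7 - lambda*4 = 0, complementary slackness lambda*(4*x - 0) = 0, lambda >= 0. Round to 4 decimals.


Step 1: Try lambda = 0 (constraint inactive).
x_unc = -7/(2*9) = -0.3889
Check: 4*-0.3889 = -1.5556 < 0 -- violated!
Step 2: Constraint must be active: 4*x = 0
x* = 0/4 = 0.0
lambda = (2*9*0.0 + 7)/4 = 1.75
Step 3: Compute optimal value.
f(x*) = 9*0.0^2 + 7*0.0 = 0.0


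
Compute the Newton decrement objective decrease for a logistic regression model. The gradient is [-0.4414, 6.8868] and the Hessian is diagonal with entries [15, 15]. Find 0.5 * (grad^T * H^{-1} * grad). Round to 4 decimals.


Step 1: H is diagonal, so H^(-1) * g = [-0.0294, 0.4591].
Step 2: g^T H^(-1) g = sum_i g_i^2 / H_ii
  = (-0.4414)^2/15 + (6.8868)^2/15
  = 0.013 + 3.1619 = 3.1749
Step 3: Objective decrease = 0.5 * g^T H^(-1) g = 1.5874


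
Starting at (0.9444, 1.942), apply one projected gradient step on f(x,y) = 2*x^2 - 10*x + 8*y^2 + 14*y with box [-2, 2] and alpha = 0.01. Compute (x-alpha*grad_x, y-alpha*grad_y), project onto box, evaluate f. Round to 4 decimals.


Step 1: Compute gradient at (0.9444, 1.942).
grad_x = 2*2*0.9444 - 10 = -6.2224
grad_y = 2*8*1.942 + 14 = 45.072
Step 2: Gradient step.
x_raw = 0.9444 - 0.01*-6.2224 = 1.0066
y_raw = 1.942 - 0.01*45.072 = 1.4913
Step 3: Project onto [-2, 2].
x_proj = clip(1.0066) = 1.0066
y_proj = clip(1.4913) = 1.4913
Step 4: Evaluate f.
f(1.0066, 1.4913) = 30.6296


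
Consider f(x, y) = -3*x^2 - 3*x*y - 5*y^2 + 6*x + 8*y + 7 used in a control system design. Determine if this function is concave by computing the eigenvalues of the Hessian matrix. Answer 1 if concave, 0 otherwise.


The Hessian of f(x,y) = -3*x^2 - 3*x*y - 5*y^2 + 6*x + 8*y + 7 is:
H = [[-6, -3], [-3, -10]]
Trace = -6 - 10 = -16
Determinant = -6*-10 - (-3)^2 = 51
Discriminant = (-16)^2 - 4*51 = 52.0
Eigenvalues: lambda_1 = -11.6056, lambda_2 = -4.3944
The function is concave.

1
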